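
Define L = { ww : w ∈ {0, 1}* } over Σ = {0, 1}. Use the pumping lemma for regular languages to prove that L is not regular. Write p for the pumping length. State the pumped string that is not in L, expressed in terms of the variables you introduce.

Assume L is regular; let p be its pumping constant.
Take w = 0^p 1^p 0^p 1^p = uu where u = 0^p1^p; then w ∈ L and |w| = 4p ≥ p.
By the pumping lemma, w = xyz with |xy| ≤ p and |y| ≥ 1.
Since the first p symbols of w are all 0's and |xy| ≤ p, y lies entirely in the leading 0-block: y = 0^k for some k with 1 ≤ k ≤ p.
Pump with i = 2: xy^2z = 0^{p+k} 1^p 0^p 1^p, of length 4p+k. Suppose this equals vv. The string starts with 0 and ends with 1, so v does too; thus the boundary between the two copies of v is a 1→0 transition. There is exactly one such transition, at position 2p+k, so |v| = 2p+k and |vv| = 4p+2k ≠ 4p+k since k ≥ 1. So xy^2z ∉ L.
This is a contradiction; hence L is not regular.

0^{p+k} 1^p 0^p 1^p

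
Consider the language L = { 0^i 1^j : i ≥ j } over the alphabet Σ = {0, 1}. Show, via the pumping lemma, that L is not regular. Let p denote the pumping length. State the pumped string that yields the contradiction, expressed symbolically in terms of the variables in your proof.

0^{p-k} 1^p

Toward a contradiction, assume L is regular with pumping length p.
Choose w = 0^p 1^p ∈ L, with |w| = 2p ≥ p.
By the pumping lemma, w = xyz with |xy| ≤ p and y is nonempty.
The first p characters of w are 0's, so xy (and hence y) consists only of 0's. Write y = 0^k, 1 ≤ k ≤ p.
Consider xy^0z = xz = 0^{p-k} 1^p. Since k ≥ 1, the 0-count p-k is less than p, so i ≥ j fails; thus xz ∉ L.
This contradicts the pumping lemma, so L is not regular.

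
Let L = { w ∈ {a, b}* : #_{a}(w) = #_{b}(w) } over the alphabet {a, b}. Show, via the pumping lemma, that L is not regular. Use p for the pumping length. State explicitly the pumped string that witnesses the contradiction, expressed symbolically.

a^{p+k} b^p

Assume L is regular; let p be its pumping constant.
Choose w = a^p b^p ∈ L with |w| = 2p ≥ p.
The pumping lemma gives a decomposition w = xyz where |xy| ≤ p and |y| ≥ 1.
Since the first p symbols of w are all a's and |xy| ≤ p, y lies entirely in the leading a-block: y = a^k for some k with 1 ≤ k ≤ p.
Pump with i = 2: xy^2z = a^{p+k} b^p has p+k occurrences of a but only p of b. Since k ≥ 1 the counts differ, so xy^2z ∉ L.
This contradicts the pumping lemma, so L is not regular.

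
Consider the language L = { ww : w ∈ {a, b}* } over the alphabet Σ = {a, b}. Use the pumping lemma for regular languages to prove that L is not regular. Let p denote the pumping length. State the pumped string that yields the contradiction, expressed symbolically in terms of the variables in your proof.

a^{p+k} b^p a^p b^p

Suppose for contradiction that L is regular, and let p be the pumping length.
Take w = a^p b^p a^p b^p = uu where u = a^pb^p; then w ∈ L and |w| = 4p ≥ p.
Write w = xyz as guaranteed by the lemma, with |xy| ≤ p and y is nonempty.
Since the first p symbols of w are all a's and |xy| ≤ p, y lies entirely in the leading a-block: y = a^k for some k with 1 ≤ k ≤ p.
Pump with i = 2: xy^2z = a^{p+k} b^p a^p b^p, of length 4p+k. Suppose this equals vv. The string starts with a and ends with b, so v does too; thus the boundary between the two copies of v is a b→a transition. There is exactly one such transition, at position 2p+k, so |v| = 2p+k and |vv| = 4p+2k ≠ 4p+k since k ≥ 1. So xy^2z ∉ L.
This contradicts the pumping lemma, so L is not regular.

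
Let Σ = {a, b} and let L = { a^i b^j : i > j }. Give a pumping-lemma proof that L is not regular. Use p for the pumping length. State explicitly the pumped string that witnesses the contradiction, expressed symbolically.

Toward a contradiction, assume L is regular with pumping length p.
Choose w = a^{p+1} b^p ∈ L, with |w| = 2p+1 ≥ p.
By the pumping lemma, w = xyz with |xy| ≤ p and |y| ≥ 1.
Because |xy| ≤ p and w begins with p copies of a, we have y = a^k with 1 ≤ k ≤ p.
Consider xy^0z = xz = a^{p+1-k} b^p. Since k ≥ 1, the a-count p+1-k is at most p, so i > j fails; thus xz ∉ L.
This contradicts the pumping lemma, so L is not regular.

a^{p+1-k} b^p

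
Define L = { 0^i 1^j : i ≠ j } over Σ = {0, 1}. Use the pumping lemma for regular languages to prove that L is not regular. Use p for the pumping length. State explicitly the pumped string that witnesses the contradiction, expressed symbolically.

0^{p+p!} 1^{p+p!}

Suppose for contradiction that L is regular, and let p be the pumping length.
Choose w = 0^p 1^{p+p!}. Since p ≠ p+p!, w ∈ L; and |w| ≥ p.
The pumping lemma gives a decomposition w = xyz where |xy| ≤ p and y is nonempty.
Since the first p symbols of w are all 0's and |xy| ≤ p, y lies entirely in the leading 0-block: y = 0^k for some k with 1 ≤ k ≤ p.
Since 1 ≤ k ≤ p, k divides p!; set t = 1 + p!/k. Then xy^t z has p + (p!/k)·k = p + p! copies of 0. Now the 0-count equals the 1-count, so i ≠ j fails. So xy^t z = 0^{p+p!} 1^{p+p!} ∉ L.
Contradiction. Therefore L is not regular.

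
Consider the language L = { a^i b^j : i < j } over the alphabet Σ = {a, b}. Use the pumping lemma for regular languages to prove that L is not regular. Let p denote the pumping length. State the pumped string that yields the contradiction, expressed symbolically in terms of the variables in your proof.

Toward a contradiction, assume L is regular with pumping length p.
Choose w = a^p b^{p+1} ∈ L, with |w| = 2p+1 ≥ p.
The pumping lemma gives a decomposition w = xyz where |xy| ≤ p and |y| > 0.
The first p characters of w are a's, so xy (and hence y) consists only of a's. Write y = a^k, 1 ≤ k ≤ p.
Consider xy^2z = a^{p+k} b^{p+1}. Since k ≥ 1, the a-count p+k is at least p+1, so i < j fails; thus xy^2z ∉ L.
This contradicts the pumping lemma, so L is not regular.

a^{p+k} b^{p+1}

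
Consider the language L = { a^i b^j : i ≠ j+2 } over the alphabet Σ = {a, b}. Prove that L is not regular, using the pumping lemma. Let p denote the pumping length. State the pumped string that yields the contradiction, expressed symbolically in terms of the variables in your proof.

a^{p+p!} b^{p+p!-2}

Assume L is regular; let p be its pumping constant.
Choose w = a^p b^{p+p!-2}. Since p ≠ (p+p!-2)+2 = p+p!, w ∈ L; and |w| ≥ p.
By the pumping lemma, w = xyz with |xy| ≤ p and y is nonempty.
Because |xy| ≤ p and w begins with p copies of a, we have y = a^k with 1 ≤ k ≤ p.
Since 1 ≤ k ≤ p, k divides p!; set t = 1 + p!/k. Then xy^t z has p + (p!/k)·k = p + p! copies of a. Now the a-count is p+p! and (b-count)+2 = (p+p!-2)+2 = p+p!, so i ≠ j+2 fails. So xy^t z = a^{p+p!} b^{p+p!-2} ∉ L.
This contradicts the pumping lemma, so L is not regular.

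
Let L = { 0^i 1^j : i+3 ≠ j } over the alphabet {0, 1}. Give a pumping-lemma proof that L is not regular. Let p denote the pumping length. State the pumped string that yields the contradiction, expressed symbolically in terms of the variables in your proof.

Suppose for contradiction that L is regular, and let p be the pumping length.
Choose w = 0^p 1^{p+p!+3}. Since p ≠ (p+p!+3)-3 = p+p!, w ∈ L; and |w| ≥ p.
The pumping lemma gives a decomposition w = xyz where |xy| ≤ p and y is nonempty.
The first p characters of w are 0's, so xy (and hence y) consists only of 0's. Write y = 0^k, 1 ≤ k ≤ p.
Since 1 ≤ k ≤ p, k divides p!; set t = 1 + p!/k. Then xy^t z has p + (p!/k)·k = p + p! copies of 0. Now the 0-count is p+p! and (1-count)-3 = (p+p!+3)-3 = p+p!, so i+3 ≠ j fails. So xy^t z = 0^{p+p!} 1^{p+p!+3} ∉ L.
This is a contradiction; hence L is not regular.

0^{p+p!} 1^{p+p!+3}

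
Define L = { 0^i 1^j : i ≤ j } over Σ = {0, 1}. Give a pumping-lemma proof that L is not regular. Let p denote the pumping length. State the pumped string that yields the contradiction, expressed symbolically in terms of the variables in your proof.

Suppose for contradiction that L is regular, and let p be the pumping length.
Choose w = 0^p 1^p ∈ L, with |w| = 2p ≥ p.
The pumping lemma gives a decomposition w = xyz where |xy| ≤ p and |y| ≥ 1.
Since the first p symbols of w are all 0's and |xy| ≤ p, y lies entirely in the leading 0-block: y = 0^k for some k with 1 ≤ k ≤ p.
Consider xy^2z = 0^{p+k} 1^p. Since k ≥ 1, the 0-count p+k exceeds the 1-count p, so i ≤ j fails; thus xy^2z ∉ L.
This contradicts the pumping lemma, so L is not regular.

0^{p+k} 1^p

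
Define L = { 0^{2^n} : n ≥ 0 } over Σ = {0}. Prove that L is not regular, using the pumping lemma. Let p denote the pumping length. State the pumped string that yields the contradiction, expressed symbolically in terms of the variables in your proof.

0^{2^p+k}

Suppose for contradiction that L is regular, and let p be the pumping length.
Take w = 0^{2^p} ∈ L with |w| = 2^p ≥ p.
The pumping lemma gives a decomposition w = xyz where |xy| ≤ p and |y| > 0.
Then y = 0^k for some k with 1 ≤ k ≤ p.
Pump with i = 2: xy^2z = 0^{2^p+k}. Since 1 ≤ k ≤ p < 2^p, we have 2^p < 2^p+k < 2^{p+1}, so 2^p+k is not a power of 2. So xy^2z ∉ L.
Contradiction. Therefore L is not regular.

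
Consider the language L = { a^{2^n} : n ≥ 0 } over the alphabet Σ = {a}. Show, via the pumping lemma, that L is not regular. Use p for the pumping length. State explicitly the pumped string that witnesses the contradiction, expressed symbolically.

Assume L is regular. Let p be the pumping length given by the pumping lemma.
Take w = a^{2^p} ∈ L with |w| = 2^p ≥ p.
Write w = xyz as guaranteed by the lemma, with |xy| ≤ p and |y| > 0.
Then y = a^k for some k with 1 ≤ k ≤ p.
Pump with i = 2: xy^2z = a^{2^p+k}. Since 1 ≤ k ≤ p < 2^p, we have 2^p < 2^p+k < 2^{p+1}, so 2^p+k is not a power of 2. So xy^2z ∉ L.
This is a contradiction; hence L is not regular.

a^{2^p+k}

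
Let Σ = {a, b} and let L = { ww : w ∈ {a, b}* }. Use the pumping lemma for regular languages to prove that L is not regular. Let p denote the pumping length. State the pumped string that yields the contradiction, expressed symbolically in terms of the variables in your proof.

Assume L is regular. Let p be the pumping length given by the pumping lemma.
Take w = a^p b^p a^p b^p = uu where u = a^pb^p; then w ∈ L and |w| = 4p ≥ p.
By the pumping lemma, w = xyz with |xy| ≤ p and |y| ≥ 1.
Because |xy| ≤ p and w begins with p copies of a, we have y = a^k with 1 ≤ k ≤ p.
Pump with i = 2: xy^2z = a^{p+k} b^p a^p b^p, of length 4p+k. Suppose this equals vv. The string starts with a and ends with b, so v does too; thus the boundary between the two copies of v is a b→a transition. There is exactly one such transition, at position 2p+k, so |v| = 2p+k and |vv| = 4p+2k ≠ 4p+k since k ≥ 1. So xy^2z ∉ L.
Contradiction. Therefore L is not regular.

a^{p+k} b^p a^p b^p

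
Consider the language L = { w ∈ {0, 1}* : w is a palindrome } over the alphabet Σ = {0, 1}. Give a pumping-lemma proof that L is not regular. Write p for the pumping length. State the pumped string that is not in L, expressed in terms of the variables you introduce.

0^{p+k} 1 0^p

Toward a contradiction, assume L is regular with pumping length p.
Take w = 0^p 1 0^p, a palindrome of length 2p+1 ≥ p.
The pumping lemma gives a decomposition w = xyz where |xy| ≤ p and y is nonempty.
Because |xy| ≤ p and w begins with p copies of 0, we have y = 0^k with 1 ≤ k ≤ p.
Pump with i = 2: xy^2z = 0^{p+k} 1 0^p. Its reverse is 0^p 1 0^{p+k}, which differs from xy^2z since k ≥ 1. So xy^2z is not a palindrome and xy^2z ∉ L.
Contradiction. Therefore L is not regular.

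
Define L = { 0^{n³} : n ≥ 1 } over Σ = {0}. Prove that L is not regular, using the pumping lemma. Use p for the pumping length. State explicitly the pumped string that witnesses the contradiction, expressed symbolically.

Assume L is regular; let p be its pumping constant.
Take w = 0^{p³} ∈ L with |w| = p³ ≥ p.
Write w = xyz as guaranteed by the lemma, with |xy| ≤ p and |y| > 0.
Then y = 0^k for some k with 1 ≤ k ≤ p.
Pump with i = 2: xy^2z = 0^{p³+k}. Since 1 ≤ k ≤ p, p³ < p³+k ≤ p³+p < p³+3p²+3p+1 = (p+1)³, so p³+k is not a perfect cube. So xy^2z ∉ L.
Contradiction. Therefore L is not regular.

0^{p³+k}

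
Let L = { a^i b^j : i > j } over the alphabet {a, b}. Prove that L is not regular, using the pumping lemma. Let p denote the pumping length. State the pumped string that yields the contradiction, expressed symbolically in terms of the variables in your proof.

Toward a contradiction, assume L is regular with pumping length p.
Choose w = a^{p+1} b^p ∈ L, with |w| = 2p+1 ≥ p.
Write w = xyz as guaranteed by the lemma, with |xy| ≤ p and |y| ≥ 1.
Since the first p symbols of w are all a's and |xy| ≤ p, y lies entirely in the leading a-block: y = a^k for some k with 1 ≤ k ≤ p.
Consider xy^0z = xz = a^{p+1-k} b^p. Since k ≥ 1, the a-count p+1-k is at most p, so i > j fails; thus xz ∉ L.
Contradiction. Therefore L is not regular.

a^{p+1-k} b^p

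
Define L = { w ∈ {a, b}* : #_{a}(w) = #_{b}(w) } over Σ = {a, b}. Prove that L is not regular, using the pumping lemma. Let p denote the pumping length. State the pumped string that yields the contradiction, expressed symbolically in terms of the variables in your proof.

Suppose for contradiction that L is regular, and let p be the pumping length.
Choose w = a^p b^p ∈ L with |w| = 2p ≥ p.
By the pumping lemma, w = xyz with |xy| ≤ p and |y| ≥ 1.
The first p characters of w are a's, so xy (and hence y) consists only of a's. Write y = a^k, 1 ≤ k ≤ p.
Pump with i = 2: xy^2z = a^{p+k} b^p has p+k occurrences of a but only p of b. Since k ≥ 1 the counts differ, so xy^2z ∉ L.
This contradicts the pumping lemma, so L is not regular.

a^{p+k} b^p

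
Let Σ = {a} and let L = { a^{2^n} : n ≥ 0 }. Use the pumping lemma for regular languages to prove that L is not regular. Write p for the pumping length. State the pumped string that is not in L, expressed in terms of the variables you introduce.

a^{2^p+k}

Suppose for contradiction that L is regular, and let p be the pumping length.
Take w = a^{2^p} ∈ L with |w| = 2^p ≥ p.
By the pumping lemma, w = xyz with |xy| ≤ p and |y| > 0.
Then y = a^k for some k with 1 ≤ k ≤ p.
Pump with i = 2: xy^2z = a^{2^p+k}. Since 1 ≤ k ≤ p < 2^p, we have 2^p < 2^p+k < 2^{p+1}, so 2^p+k is not a power of 2. So xy^2z ∉ L.
This is a contradiction; hence L is not regular.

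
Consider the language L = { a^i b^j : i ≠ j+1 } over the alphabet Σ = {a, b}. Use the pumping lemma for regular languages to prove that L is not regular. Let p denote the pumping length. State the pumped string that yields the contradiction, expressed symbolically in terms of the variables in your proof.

Suppose for contradiction that L is regular, and let p be the pumping length.
Choose w = a^p b^{p+p!-1}. Since p ≠ (p+p!-1)+1 = p+p!, w ∈ L; and |w| ≥ p.
Write w = xyz as guaranteed by the lemma, with |xy| ≤ p and |y| > 0.
Because |xy| ≤ p and w begins with p copies of a, we have y = a^k with 1 ≤ k ≤ p.
Since 1 ≤ k ≤ p, k divides p!; set t = 1 + p!/k. Then xy^t z has p + (p!/k)·k = p + p! copies of a. Now the a-count is p+p! and (b-count)+1 = (p+p!-1)+1 = p+p!, so i ≠ j+1 fails. So xy^t z = a^{p+p!} b^{p+p!-1} ∉ L.
This contradicts the pumping lemma, so L is not regular.

a^{p+p!} b^{p+p!-1}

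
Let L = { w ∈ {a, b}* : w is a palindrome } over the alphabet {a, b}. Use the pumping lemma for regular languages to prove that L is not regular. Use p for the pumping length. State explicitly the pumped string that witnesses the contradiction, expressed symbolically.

Toward a contradiction, assume L is regular with pumping length p.
Take w = a^p b a^p, a palindrome of length 2p+1 ≥ p.
By the pumping lemma, w = xyz with |xy| ≤ p and y is nonempty.
Because |xy| ≤ p and w begins with p copies of a, we have y = a^k with 1 ≤ k ≤ p.
Pump with i = 2: xy^2z = a^{p+k} b a^p. Its reverse is a^p b a^{p+k}, which differs from xy^2z since k ≥ 1. So xy^2z is not a palindrome and xy^2z ∉ L.
Contradiction. Therefore L is not regular.

a^{p+k} b a^p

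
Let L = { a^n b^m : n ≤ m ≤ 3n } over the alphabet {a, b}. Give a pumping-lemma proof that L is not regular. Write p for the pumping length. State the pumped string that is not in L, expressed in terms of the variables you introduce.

a^{p+k} b^p

Toward a contradiction, assume L is regular with pumping length p.
Take w = a^p b^p ∈ L (since p ≤ p ≤ 3p), with |w| = 2p ≥ p.
Write w = xyz as guaranteed by the lemma, with |xy| ≤ p and |y| ≥ 1.
Since the first p symbols of w are all a's and |xy| ≤ p, y lies entirely in the leading a-block: y = a^k for some k with 1 ≤ k ≤ p.
Pump with i = 2: xy^2z = a^{p+k} b^p. Now n = p+k > p = m, so the condition n ≤ m fails. Thus xy^2z ∉ L.
This is a contradiction; hence L is not regular.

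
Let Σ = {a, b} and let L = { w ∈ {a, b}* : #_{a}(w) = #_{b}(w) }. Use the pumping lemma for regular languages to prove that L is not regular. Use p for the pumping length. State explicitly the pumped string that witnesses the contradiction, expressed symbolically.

a^{p+k} b^p

Toward a contradiction, assume L is regular with pumping length p.
Choose w = a^p b^p ∈ L with |w| = 2p ≥ p.
By the pumping lemma, w = xyz with |xy| ≤ p and y is nonempty.
Since the first p symbols of w are all a's and |xy| ≤ p, y lies entirely in the leading a-block: y = a^k for some k with 1 ≤ k ≤ p.
Pump with i = 2: xy^2z = a^{p+k} b^p has p+k occurrences of a but only p of b. Since k ≥ 1 the counts differ, so xy^2z ∉ L.
This contradicts the pumping lemma, so L is not regular.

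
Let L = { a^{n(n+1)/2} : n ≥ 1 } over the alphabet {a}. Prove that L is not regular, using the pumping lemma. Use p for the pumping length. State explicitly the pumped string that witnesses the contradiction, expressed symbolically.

a^{p(p+1)/2+k}

Toward a contradiction, assume L is regular with pumping length p.
Take w = a^{p(p+1)/2} ∈ L with |w| = p(p+1)/2 ≥ p.
Write w = xyz as guaranteed by the lemma, with |xy| ≤ p and |y| ≥ 1.
Then y = a^k for some k with 1 ≤ k ≤ p.
Pump with i = 2: xy^2z = a^{p(p+1)/2+k}. Since 1 ≤ k ≤ p, p(p+1)/2 < p(p+1)/2+k ≤ p(p+1)/2+p < (p+1)(p+2)/2, so p(p+1)/2+k is strictly between consecutive triangular numbers. So xy^2z ∉ L.
This contradicts the pumping lemma, so L is not regular.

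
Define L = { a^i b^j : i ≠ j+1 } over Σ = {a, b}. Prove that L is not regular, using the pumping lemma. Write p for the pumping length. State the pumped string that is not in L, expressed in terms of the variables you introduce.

a^{p+p!} b^{p+p!-1}

Assume L is regular; let p be its pumping constant.
Choose w = a^p b^{p+p!-1}. Since p ≠ (p+p!-1)+1 = p+p!, w ∈ L; and |w| ≥ p.
By the pumping lemma, w = xyz with |xy| ≤ p and |y| ≥ 1.
Since the first p symbols of w are all a's and |xy| ≤ p, y lies entirely in the leading a-block: y = a^k for some k with 1 ≤ k ≤ p.
Since 1 ≤ k ≤ p, k divides p!; set t = 1 + p!/k. Then xy^t z has p + (p!/k)·k = p + p! copies of a. Now the a-count is p+p! and (b-count)+1 = (p+p!-1)+1 = p+p!, so i ≠ j+1 fails. So xy^t z = a^{p+p!} b^{p+p!-1} ∉ L.
Contradiction. Therefore L is not regular.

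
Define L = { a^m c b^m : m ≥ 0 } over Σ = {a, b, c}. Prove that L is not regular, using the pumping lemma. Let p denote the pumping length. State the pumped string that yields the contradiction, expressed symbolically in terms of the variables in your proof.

Assume L is regular; let p be its pumping constant.
Take w = a^p c b^p ∈ L with |w| = 2p+1 ≥ p.
By the pumping lemma, w = xyz with |xy| ≤ p and y is nonempty.
Since the first p symbols of w are all a's and |xy| ≤ p, y lies entirely in the leading a-block: y = a^k for some k with 1 ≤ k ≤ p.
Pump with i = 2: xy^2z = a^{p+k} c b^p, which would require p+k = p. But k ≥ 1, so xy^2z ∉ L.
This is a contradiction; hence L is not regular.

a^{p+k} c b^p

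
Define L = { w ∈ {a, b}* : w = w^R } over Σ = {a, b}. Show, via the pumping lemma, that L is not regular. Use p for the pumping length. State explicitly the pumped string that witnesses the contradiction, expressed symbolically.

Suppose for contradiction that L is regular, and let p be the pumping length.
Take w = a^p b a^p, a palindrome of length 2p+1 ≥ p.
The pumping lemma gives a decomposition w = xyz where |xy| ≤ p and |y| ≥ 1.
Because |xy| ≤ p and w begins with p copies of a, we have y = a^k with 1 ≤ k ≤ p.
Pump with i = 2: xy^2z = a^{p+k} b a^p. Its reverse is a^p b a^{p+k}, which differs from xy^2z since k ≥ 1. So xy^2z is not a palindrome and xy^2z ∉ L.
Contradiction. Therefore L is not regular.

a^{p+k} b a^p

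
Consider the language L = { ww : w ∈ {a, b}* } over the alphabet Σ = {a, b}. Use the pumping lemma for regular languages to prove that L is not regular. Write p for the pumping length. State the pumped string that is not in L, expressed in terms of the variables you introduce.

Assume L is regular; let p be its pumping constant.
Take w = a^p b^p a^p b^p = uu where u = a^pb^p; then w ∈ L and |w| = 4p ≥ p.
The pumping lemma gives a decomposition w = xyz where |xy| ≤ p and y is nonempty.
Because |xy| ≤ p and w begins with p copies of a, we have y = a^k with 1 ≤ k ≤ p.
Pump with i = 2: xy^2z = a^{p+k} b^p a^p b^p, of length 4p+k. Suppose this equals vv. The string starts with a and ends with b, so v does too; thus the boundary between the two copies of v is a b→a transition. There is exactly one such transition, at position 2p+k, so |v| = 2p+k and |vv| = 4p+2k ≠ 4p+k since k ≥ 1. So xy^2z ∉ L.
Contradiction. Therefore L is not regular.

a^{p+k} b^p a^p b^p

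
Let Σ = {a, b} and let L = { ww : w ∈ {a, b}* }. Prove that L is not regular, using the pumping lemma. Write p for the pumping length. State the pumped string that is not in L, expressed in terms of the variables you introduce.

Assume L is regular; let p be its pumping constant.
Take w = a^p b^p a^p b^p = uu where u = a^pb^p; then w ∈ L and |w| = 4p ≥ p.
By the pumping lemma, w = xyz with |xy| ≤ p and y is nonempty.
Because |xy| ≤ p and w begins with p copies of a, we have y = a^k with 1 ≤ k ≤ p.
Pump with i = 2: xy^2z = a^{p+k} b^p a^p b^p, of length 4p+k. Suppose this equals vv. The string starts with a and ends with b, so v does too; thus the boundary between the two copies of v is a b→a transition. There is exactly one such transition, at position 2p+k, so |v| = 2p+k and |vv| = 4p+2k ≠ 4p+k since k ≥ 1. So xy^2z ∉ L.
This is a contradiction; hence L is not regular.

a^{p+k} b^p a^p b^p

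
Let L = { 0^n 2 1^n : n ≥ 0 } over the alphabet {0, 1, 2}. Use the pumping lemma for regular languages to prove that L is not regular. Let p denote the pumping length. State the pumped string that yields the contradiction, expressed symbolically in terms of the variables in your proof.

0^{p+k} 2 1^p

Assume L is regular; let p be its pumping constant.
Take w = 0^p 2 1^p ∈ L with |w| = 2p+1 ≥ p.
The pumping lemma gives a decomposition w = xyz where |xy| ≤ p and y is nonempty.
Since the first p symbols of w are all 0's and |xy| ≤ p, y lies entirely in the leading 0-block: y = 0^k for some k with 1 ≤ k ≤ p.
Pump with i = 2: xy^2z = 0^{p+k} 2 1^p, which would require p+k = p. But k ≥ 1, so xy^2z ∉ L.
Contradiction. Therefore L is not regular.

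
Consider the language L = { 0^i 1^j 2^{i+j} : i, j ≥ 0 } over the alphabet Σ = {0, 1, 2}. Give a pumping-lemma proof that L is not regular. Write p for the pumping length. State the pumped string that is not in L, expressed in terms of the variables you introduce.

Toward a contradiction, assume L is regular with pumping length p.
Take w = 0^p 1^p 2^{2p} ∈ L (with i=j=p, i+j=2p), |w| = 4p ≥ p.
By the pumping lemma, w = xyz with |xy| ≤ p and |y| ≥ 1.
The first p characters of w are 0's, so xy (and hence y) consists only of 0's. Write y = 0^k, 1 ≤ k ≤ p.
Consider xy^2z = 0^{p+k} 1^p 2^{2p}. Now the 0- and 1-counts sum to 2p+k, but the 2-count is 2p ≠ 2p+k. So xy^2z ∉ L.
This contradicts the pumping lemma, so L is not regular.

0^{p+k} 1^p 2^{2p}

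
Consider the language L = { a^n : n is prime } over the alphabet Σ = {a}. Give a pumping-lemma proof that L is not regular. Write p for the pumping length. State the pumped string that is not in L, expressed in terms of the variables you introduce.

a^{q(1+k)}

Assume L is regular. Let p be the pumping length given by the pumping lemma.
Let q be a prime with q ≥ p+2 (infinitely many primes exist), and take w = a^q ∈ L with |w| = q ≥ p.
The pumping lemma gives a decomposition w = xyz where |xy| ≤ p and y is nonempty.
Then y = a^k for some k with 1 ≤ k ≤ p.
Since 1 ≤ k ≤ p, |xz| = q-k. Pump with i = q+1: |xy^{q+1}z| = (q-k)+(q+1)k = q+qk = q(1+k), which is composite (both factors ≥ 2). So xy^{q+1}z = a^{q(1+k)} ∉ L.
Contradiction. Therefore L is not regular.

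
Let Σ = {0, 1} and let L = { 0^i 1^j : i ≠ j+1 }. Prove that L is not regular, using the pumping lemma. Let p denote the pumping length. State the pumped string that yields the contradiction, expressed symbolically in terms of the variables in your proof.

0^{p+p!} 1^{p+p!-1}

Suppose for contradiction that L is regular, and let p be the pumping length.
Choose w = 0^p 1^{p+p!-1}. Since p ≠ (p+p!-1)+1 = p+p!, w ∈ L; and |w| ≥ p.
By the pumping lemma, w = xyz with |xy| ≤ p and y is nonempty.
The first p characters of w are 0's, so xy (and hence y) consists only of 0's. Write y = 0^k, 1 ≤ k ≤ p.
Since 1 ≤ k ≤ p, k divides p!; set t = 1 + p!/k. Then xy^t z has p + (p!/k)·k = p + p! copies of 0. Now the 0-count is p+p! and (1-count)+1 = (p+p!-1)+1 = p+p!, so i ≠ j+1 fails. So xy^t z = 0^{p+p!} 1^{p+p!-1} ∉ L.
Contradiction. Therefore L is not regular.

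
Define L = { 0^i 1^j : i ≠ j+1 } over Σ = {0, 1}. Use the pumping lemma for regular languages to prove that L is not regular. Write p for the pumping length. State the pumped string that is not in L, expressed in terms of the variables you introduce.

0^{p+p!} 1^{p+p!-1}

Suppose for contradiction that L is regular, and let p be the pumping length.
Choose w = 0^p 1^{p+p!-1}. Since p ≠ (p+p!-1)+1 = p+p!, w ∈ L; and |w| ≥ p.
The pumping lemma gives a decomposition w = xyz where |xy| ≤ p and |y| ≥ 1.
Because |xy| ≤ p and w begins with p copies of 0, we have y = 0^k with 1 ≤ k ≤ p.
Since 1 ≤ k ≤ p, k divides p!; set t = 1 + p!/k. Then xy^t z has p + (p!/k)·k = p + p! copies of 0. Now the 0-count is p+p! and (1-count)+1 = (p+p!-1)+1 = p+p!, so i ≠ j+1 fails. So xy^t z = 0^{p+p!} 1^{p+p!-1} ∉ L.
This is a contradiction; hence L is not regular.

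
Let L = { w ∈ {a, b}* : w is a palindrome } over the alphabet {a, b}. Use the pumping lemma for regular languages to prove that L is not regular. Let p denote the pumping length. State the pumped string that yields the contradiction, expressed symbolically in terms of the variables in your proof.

a^{p+k} b a^p

Toward a contradiction, assume L is regular with pumping length p.
Take w = a^p b a^p, a palindrome of length 2p+1 ≥ p.
Write w = xyz as guaranteed by the lemma, with |xy| ≤ p and |y| ≥ 1.
Because |xy| ≤ p and w begins with p copies of a, we have y = a^k with 1 ≤ k ≤ p.
Pump with i = 2: xy^2z = a^{p+k} b a^p. Its reverse is a^p b a^{p+k}, which differs from xy^2z since k ≥ 1. So xy^2z is not a palindrome and xy^2z ∉ L.
This contradicts the pumping lemma, so L is not regular.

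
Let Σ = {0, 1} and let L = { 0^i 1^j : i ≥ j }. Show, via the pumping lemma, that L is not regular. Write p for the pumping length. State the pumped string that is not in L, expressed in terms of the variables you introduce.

0^{p-k} 1^p

Assume L is regular. Let p be the pumping length given by the pumping lemma.
Choose w = 0^p 1^p ∈ L, with |w| = 2p ≥ p.
The pumping lemma gives a decomposition w = xyz where |xy| ≤ p and y is nonempty.
The first p characters of w are 0's, so xy (and hence y) consists only of 0's. Write y = 0^k, 1 ≤ k ≤ p.
Consider xy^0z = xz = 0^{p-k} 1^p. Since k ≥ 1, the 0-count p-k is less than p, so i ≥ j fails; thus xz ∉ L.
This contradicts the pumping lemma, so L is not regular.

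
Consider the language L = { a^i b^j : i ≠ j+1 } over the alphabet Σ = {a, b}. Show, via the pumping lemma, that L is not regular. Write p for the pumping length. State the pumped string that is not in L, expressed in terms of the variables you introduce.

a^{p+p!} b^{p+p!-1}

Suppose for contradiction that L is regular, and let p be the pumping length.
Choose w = a^p b^{p+p!-1}. Since p ≠ (p+p!-1)+1 = p+p!, w ∈ L; and |w| ≥ p.
By the pumping lemma, w = xyz with |xy| ≤ p and |y| ≥ 1.
The first p characters of w are a's, so xy (and hence y) consists only of a's. Write y = a^k, 1 ≤ k ≤ p.
Since 1 ≤ k ≤ p, k divides p!; set t = 1 + p!/k. Then xy^t z has p + (p!/k)·k = p + p! copies of a. Now the a-count is p+p! and (b-count)+1 = (p+p!-1)+1 = p+p!, so i ≠ j+1 fails. So xy^t z = a^{p+p!} b^{p+p!-1} ∉ L.
This is a contradiction; hence L is not regular.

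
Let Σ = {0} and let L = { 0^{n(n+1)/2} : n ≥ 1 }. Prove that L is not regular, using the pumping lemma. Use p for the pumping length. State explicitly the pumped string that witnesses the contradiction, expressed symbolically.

0^{p(p+1)/2+k}

Toward a contradiction, assume L is regular with pumping length p.
Take w = 0^{p(p+1)/2} ∈ L with |w| = p(p+1)/2 ≥ p.
By the pumping lemma, w = xyz with |xy| ≤ p and y is nonempty.
Then y = 0^k for some k with 1 ≤ k ≤ p.
Pump with i = 2: xy^2z = 0^{p(p+1)/2+k}. Since 1 ≤ k ≤ p, p(p+1)/2 < p(p+1)/2+k ≤ p(p+1)/2+p < (p+1)(p+2)/2, so p(p+1)/2+k is strictly between consecutive triangular numbers. So xy^2z ∉ L.
This contradicts the pumping lemma, so L is not regular.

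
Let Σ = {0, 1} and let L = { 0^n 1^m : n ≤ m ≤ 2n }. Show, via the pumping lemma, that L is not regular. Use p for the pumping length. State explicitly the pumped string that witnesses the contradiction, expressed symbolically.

Suppose for contradiction that L is regular, and let p be the pumping length.
Take w = 0^p 1^p ∈ L (since p ≤ p ≤ 2p), with |w| = 2p ≥ p.
By the pumping lemma, w = xyz with |xy| ≤ p and |y| ≥ 1.
Since the first p symbols of w are all 0's and |xy| ≤ p, y lies entirely in the leading 0-block: y = 0^k for some k with 1 ≤ k ≤ p.
Pump with i = 2: xy^2z = 0^{p+k} 1^p. Now n = p+k > p = m, so the condition n ≤ m fails. Thus xy^2z ∉ L.
This is a contradiction; hence L is not regular.

0^{p+k} 1^p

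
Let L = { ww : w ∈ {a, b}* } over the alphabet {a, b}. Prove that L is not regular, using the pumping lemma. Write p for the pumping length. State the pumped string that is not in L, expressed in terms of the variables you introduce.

a^{p+k} b^p a^p b^p

Toward a contradiction, assume L is regular with pumping length p.
Take w = a^p b^p a^p b^p = uu where u = a^pb^p; then w ∈ L and |w| = 4p ≥ p.
Write w = xyz as guaranteed by the lemma, with |xy| ≤ p and |y| > 0.
Since the first p symbols of w are all a's and |xy| ≤ p, y lies entirely in the leading a-block: y = a^k for some k with 1 ≤ k ≤ p.
Pump with i = 2: xy^2z = a^{p+k} b^p a^p b^p, of length 4p+k. Suppose this equals vv. The string starts with a and ends with b, so v does too; thus the boundary between the two copies of v is a b→a transition. There is exactly one such transition, at position 2p+k, so |v| = 2p+k and |vv| = 4p+2k ≠ 4p+k since k ≥ 1. So xy^2z ∉ L.
This is a contradiction; hence L is not regular.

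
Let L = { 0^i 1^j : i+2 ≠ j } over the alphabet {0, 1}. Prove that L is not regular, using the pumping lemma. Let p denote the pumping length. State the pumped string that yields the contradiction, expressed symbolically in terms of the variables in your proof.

0^{p+p!} 1^{p+p!+2}

Assume L is regular; let p be its pumping constant.
Choose w = 0^p 1^{p+p!+2}. Since p ≠ (p+p!+2)-2 = p+p!, w ∈ L; and |w| ≥ p.
Write w = xyz as guaranteed by the lemma, with |xy| ≤ p and |y| ≥ 1.
The first p characters of w are 0's, so xy (and hence y) consists only of 0's. Write y = 0^k, 1 ≤ k ≤ p.
Since 1 ≤ k ≤ p, k divides p!; set t = 1 + p!/k. Then xy^t z has p + (p!/k)·k = p + p! copies of 0. Now the 0-count is p+p! and (1-count)-2 = (p+p!+2)-2 = p+p!, so i+2 ≠ j fails. So xy^t z = 0^{p+p!} 1^{p+p!+2} ∉ L.
This contradicts the pumping lemma, so L is not regular.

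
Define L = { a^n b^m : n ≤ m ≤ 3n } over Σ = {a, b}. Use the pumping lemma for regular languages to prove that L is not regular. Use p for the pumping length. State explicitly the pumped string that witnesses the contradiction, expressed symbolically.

a^{p+k} b^p

Toward a contradiction, assume L is regular with pumping length p.
Take w = a^p b^p ∈ L (since p ≤ p ≤ 3p), with |w| = 2p ≥ p.
The pumping lemma gives a decomposition w = xyz where |xy| ≤ p and y is nonempty.
The first p characters of w are a's, so xy (and hence y) consists only of a's. Write y = a^k, 1 ≤ k ≤ p.
Pump with i = 2: xy^2z = a^{p+k} b^p. Now n = p+k > p = m, so the condition n ≤ m fails. Thus xy^2z ∉ L.
Contradiction. Therefore L is not regular.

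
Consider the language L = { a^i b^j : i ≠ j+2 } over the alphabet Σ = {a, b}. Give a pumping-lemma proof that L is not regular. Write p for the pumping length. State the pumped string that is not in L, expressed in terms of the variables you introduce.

Suppose for contradiction that L is regular, and let p be the pumping length.
Choose w = a^p b^{p+p!-2}. Since p ≠ (p+p!-2)+2 = p+p!, w ∈ L; and |w| ≥ p.
By the pumping lemma, w = xyz with |xy| ≤ p and y is nonempty.
Because |xy| ≤ p and w begins with p copies of a, we have y = a^k with 1 ≤ k ≤ p.
Since 1 ≤ k ≤ p, k divides p!; set t = 1 + p!/k. Then xy^t z has p + (p!/k)·k = p + p! copies of a. Now the a-count is p+p! and (b-count)+2 = (p+p!-2)+2 = p+p!, so i ≠ j+2 fails. So xy^t z = a^{p+p!} b^{p+p!-2} ∉ L.
This contradicts the pumping lemma, so L is not regular.

a^{p+p!} b^{p+p!-2}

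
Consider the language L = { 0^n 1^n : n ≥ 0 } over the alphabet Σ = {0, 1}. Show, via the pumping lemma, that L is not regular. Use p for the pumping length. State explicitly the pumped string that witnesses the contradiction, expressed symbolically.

Assume L is regular. Let p be the pumping length given by the pumping lemma.
Take w = 0^p 1^p. Then w ∈ L and |w| = 2p ≥ p.
The pumping lemma gives a decomposition w = xyz where |xy| ≤ p and y is nonempty.
Since the first p symbols of w are all 0's and |xy| ≤ p, y lies entirely in the leading 0-block: y = 0^k for some k with 1 ≤ k ≤ p.
Pump with i = 2: xy^2z = 0^{p+k} 1^p. For this to lie in L we would need p = p+k, which forces k = 0. But k ≥ 1, so xy^2z ∉ L.
Contradiction. Therefore L is not regular.

0^{p+k} 1^p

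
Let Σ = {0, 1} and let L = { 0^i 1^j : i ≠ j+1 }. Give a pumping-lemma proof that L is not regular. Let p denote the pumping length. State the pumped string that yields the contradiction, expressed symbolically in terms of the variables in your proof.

Assume L is regular. Let p be the pumping length given by the pumping lemma.
Choose w = 0^p 1^{p+p!-1}. Since p ≠ (p+p!-1)+1 = p+p!, w ∈ L; and |w| ≥ p.
The pumping lemma gives a decomposition w = xyz where |xy| ≤ p and |y| ≥ 1.
The first p characters of w are 0's, so xy (and hence y) consists only of 0's. Write y = 0^k, 1 ≤ k ≤ p.
Since 1 ≤ k ≤ p, k divides p!; set t = 1 + p!/k. Then xy^t z has p + (p!/k)·k = p + p! copies of 0. Now the 0-count is p+p! and (1-count)+1 = (p+p!-1)+1 = p+p!, so i ≠ j+1 fails. So xy^t z = 0^{p+p!} 1^{p+p!-1} ∉ L.
Contradiction. Therefore L is not regular.

0^{p+p!} 1^{p+p!-1}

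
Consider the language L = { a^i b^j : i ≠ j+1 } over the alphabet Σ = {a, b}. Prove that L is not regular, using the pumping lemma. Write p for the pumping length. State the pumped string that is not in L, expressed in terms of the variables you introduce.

a^{p+p!} b^{p+p!-1}

Assume L is regular. Let p be the pumping length given by the pumping lemma.
Choose w = a^p b^{p+p!-1}. Since p ≠ (p+p!-1)+1 = p+p!, w ∈ L; and |w| ≥ p.
The pumping lemma gives a decomposition w = xyz where |xy| ≤ p and |y| > 0.
The first p characters of w are a's, so xy (and hence y) consists only of a's. Write y = a^k, 1 ≤ k ≤ p.
Since 1 ≤ k ≤ p, k divides p!; set t = 1 + p!/k. Then xy^t z has p + (p!/k)·k = p + p! copies of a. Now the a-count is p+p! and (b-count)+1 = (p+p!-1)+1 = p+p!, so i ≠ j+1 fails. So xy^t z = a^{p+p!} b^{p+p!-1} ∉ L.
This is a contradiction; hence L is not regular.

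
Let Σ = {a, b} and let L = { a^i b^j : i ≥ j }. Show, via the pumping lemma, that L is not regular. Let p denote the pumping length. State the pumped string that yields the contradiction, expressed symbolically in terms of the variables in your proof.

Assume L is regular. Let p be the pumping length given by the pumping lemma.
Choose w = a^p b^p ∈ L, with |w| = 2p ≥ p.
Write w = xyz as guaranteed by the lemma, with |xy| ≤ p and |y| > 0.
Since the first p symbols of w are all a's and |xy| ≤ p, y lies entirely in the leading a-block: y = a^k for some k with 1 ≤ k ≤ p.
Consider xy^0z = xz = a^{p-k} b^p. Since k ≥ 1, the a-count p-k is less than p, so i ≥ j fails; thus xz ∉ L.
Contradiction. Therefore L is not regular.

a^{p-k} b^p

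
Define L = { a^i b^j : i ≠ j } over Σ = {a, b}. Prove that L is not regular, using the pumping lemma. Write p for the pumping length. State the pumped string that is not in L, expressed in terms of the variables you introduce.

a^{p+p!} b^{p+p!}

Toward a contradiction, assume L is regular with pumping length p.
Choose w = a^p b^{p+p!}. Since p ≠ p+p!, w ∈ L; and |w| ≥ p.
Write w = xyz as guaranteed by the lemma, with |xy| ≤ p and |y| ≥ 1.
Because |xy| ≤ p and w begins with p copies of a, we have y = a^k with 1 ≤ k ≤ p.
Since 1 ≤ k ≤ p, k divides p!; set t = 1 + p!/k. Then xy^t z has p + (p!/k)·k = p + p! copies of a. Now the a-count equals the b-count, so i ≠ j fails. So xy^t z = a^{p+p!} b^{p+p!} ∉ L.
This is a contradiction; hence L is not regular.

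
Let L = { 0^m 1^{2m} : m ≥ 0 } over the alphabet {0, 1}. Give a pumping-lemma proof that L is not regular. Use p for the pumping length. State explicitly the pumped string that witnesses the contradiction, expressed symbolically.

0^{p+k} 1^{2p}

Toward a contradiction, assume L is regular with pumping length p.
Let w = 0^p 1^{2p} ∈ L; note |w| = 3p ≥ p.
Write w = xyz as guaranteed by the lemma, with |xy| ≤ p and y is nonempty.
Because |xy| ≤ p and w begins with p copies of 0, we have y = 0^k with 1 ≤ k ≤ p.
Pump with i = 2: xy^2z = 0^{p+k} 1^{2p}. For this to lie in L we would need 2p = 2(p+k), which forces k = 0. But k ≥ 1, so xy^2z ∉ L.
This contradicts the pumping lemma, so L is not regular.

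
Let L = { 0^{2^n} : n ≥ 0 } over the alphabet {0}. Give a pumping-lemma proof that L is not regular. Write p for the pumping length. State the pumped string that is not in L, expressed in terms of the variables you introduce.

0^{2^p+k}

Assume L is regular; let p be its pumping constant.
Take w = 0^{2^p} ∈ L with |w| = 2^p ≥ p.
The pumping lemma gives a decomposition w = xyz where |xy| ≤ p and y is nonempty.
Then y = 0^k for some k with 1 ≤ k ≤ p.
Pump with i = 2: xy^2z = 0^{2^p+k}. Since 1 ≤ k ≤ p < 2^p, we have 2^p < 2^p+k < 2^{p+1}, so 2^p+k is not a power of 2. So xy^2z ∉ L.
Contradiction. Therefore L is not regular.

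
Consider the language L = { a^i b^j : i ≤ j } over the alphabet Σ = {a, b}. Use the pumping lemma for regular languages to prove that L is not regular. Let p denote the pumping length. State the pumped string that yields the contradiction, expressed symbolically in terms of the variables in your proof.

Assume L is regular; let p be its pumping constant.
Choose w = a^p b^p ∈ L, with |w| = 2p ≥ p.
Write w = xyz as guaranteed by the lemma, with |xy| ≤ p and |y| ≥ 1.
The first p characters of w are a's, so xy (and hence y) consists only of a's. Write y = a^k, 1 ≤ k ≤ p.
Consider xy^2z = a^{p+k} b^p. Since k ≥ 1, the a-count p+k exceeds the b-count p, so i ≤ j fails; thus xy^2z ∉ L.
Contradiction. Therefore L is not regular.

a^{p+k} b^p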